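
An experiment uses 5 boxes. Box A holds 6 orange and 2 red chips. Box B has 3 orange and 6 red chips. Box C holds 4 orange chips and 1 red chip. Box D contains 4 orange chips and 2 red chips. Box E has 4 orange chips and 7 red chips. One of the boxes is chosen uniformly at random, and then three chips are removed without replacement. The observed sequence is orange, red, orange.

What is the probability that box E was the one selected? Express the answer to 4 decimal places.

Under each hypothesis, the probability of the observed sequence is: P(data | box A) = (6/8)(2/7)(5/6) = 5/28; P(data | box B) = (3/9)(6/8)(2/7) = 1/14; P(data | box C) = (4/5)(1/4)(3/3) = 1/5; P(data | box D) = (4/6)(2/5)(3/4) = 1/5; P(data | box E) = (4/11)(7/10)(3/9) = 14/165.
Weighting by the prior gives 1/5 · 5/28 = 1/28, 1/5 · 1/14 = 1/70, 1/5 · 1/5 = 1/25, 1/5 · 1/5 = 1/25, 1/5 · 14/165 = 14/825; with total 97/660.
By Bayes' rule, P(box E | data) = (14/825) / (97/660) = 56/485.

0.1155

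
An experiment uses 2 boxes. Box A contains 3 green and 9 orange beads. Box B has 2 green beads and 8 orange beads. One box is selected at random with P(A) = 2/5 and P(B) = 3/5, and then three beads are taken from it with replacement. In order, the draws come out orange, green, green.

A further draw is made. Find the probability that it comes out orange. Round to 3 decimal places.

0.775

Compute the likelihood of the observed sequence for each case: P(data | box A) = (9/12)(3/12)(3/12) = 0.046875; P(data | box B) = (8/10)(2/10)(2/10) = 0.032.
Weighting by the prior gives 2/5 · 0.046875 = 0.01875, 3/5 · 0.032 = 0.0192; with total 0.03795.
The posterior is then P(box A | data) = 0.49407, P(box B | data) = 0.50593.
Averaging over the posterior, P(orange next | data) = (3/4)(0.49407) + (4/5)(0.50593) = 0.7753.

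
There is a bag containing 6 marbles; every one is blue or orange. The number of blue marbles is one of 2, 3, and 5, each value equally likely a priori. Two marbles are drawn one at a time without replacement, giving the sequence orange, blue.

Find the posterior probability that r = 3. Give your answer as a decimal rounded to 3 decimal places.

0.409

Under each hypothesis, the probability of the observed sequence is: P(data | r = 2) = (4/6)(2/5) = 4/15; P(data | r = 3) = (3/6)(3/5) = 3/10; P(data | r = 5) = (1/6)(5/5) = 1/6.
Multiplying each by its prior: 1/3 · 4/15 = 4/45, 1/3 · 3/10 = 1/10, 1/3 · 1/6 = 1/18; summing to 11/45.
Hence P(r = 3 | data) = (1/10) / (11/45) = 9/22.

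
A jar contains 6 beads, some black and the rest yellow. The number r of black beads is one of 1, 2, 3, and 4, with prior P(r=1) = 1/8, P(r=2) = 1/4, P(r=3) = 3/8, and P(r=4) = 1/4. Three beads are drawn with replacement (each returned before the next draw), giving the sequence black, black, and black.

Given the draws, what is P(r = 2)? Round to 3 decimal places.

Compute the likelihood of the observed sequence for each case: P(data | r = 1) = (1/6)(1/6)(1/6) = 0.0046296; P(data | r = 2) = (2/6)(2/6)(2/6) = 0.037037; P(data | r = 3) = (3/6)(3/6)(3/6) = 0.125; P(data | r = 4) = (4/6)(4/6)(4/6) = 0.2963.
The prior-weighted likelihoods are 1/8 · 0.0046296 = 0.0005787, 1/4 · 0.037037 = 0.0092593, 3/8 · 0.125 = 0.046875, 1/4 · 0.2963 = 0.074074; summing to 0.13079.
Therefore the posterior P(r = 2 | data) = (0.0092593) / (0.13079) = 0.070796.

0.071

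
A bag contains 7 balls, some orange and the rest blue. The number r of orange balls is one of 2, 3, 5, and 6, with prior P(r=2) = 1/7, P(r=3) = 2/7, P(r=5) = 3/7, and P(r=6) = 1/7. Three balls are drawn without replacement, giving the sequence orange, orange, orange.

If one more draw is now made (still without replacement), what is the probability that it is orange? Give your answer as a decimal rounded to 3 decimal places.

For each hypothesis, P(data | H) works out to: P(data | r = 2) = (2/7)(1/6)(0/5) = 0; P(data | r = 3) = (3/7)(2/6)(1/5) = 1/35; P(data | r = 5) = (5/7)(4/6)(3/5) = 2/7; P(data | r = 6) = (6/7)(5/6)(4/5) = 4/7.
Weighting by the prior gives 1/7 · 0 = 0, 2/7 · 1/35 = 2/245, 3/7 · 2/7 = 6/49, 1/7 · 4/7 = 4/49; these sum to 52/245.
The posterior is then P(r = 2 | data) = 0, P(r = 3 | data) = 1/26, P(r = 5 | data) = 15/26, P(r = 6 | data) = 5/13.
So P(orange next | data) = Σ P(orange next | H) P(H | data) = (0)(1/26) + (1/2)(15/26) + (3/4)(5/13) = 15/26.

0.577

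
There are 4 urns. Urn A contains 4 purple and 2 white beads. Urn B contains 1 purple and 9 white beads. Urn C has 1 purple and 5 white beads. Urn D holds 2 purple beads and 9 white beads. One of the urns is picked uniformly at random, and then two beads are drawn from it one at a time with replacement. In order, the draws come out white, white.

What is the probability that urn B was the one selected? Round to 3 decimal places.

0.354

For each hypothesis, P(data | H) works out to: P(data | urn A) = (2/6)(2/6) = 0.11111; P(data | urn B) = (9/10)(9/10) = 0.81; P(data | urn C) = (5/6)(5/6) = 0.69444; P(data | urn D) = (9/11)(9/11) = 0.66942.
The prior-weighted likelihoods are 1/4 · 0.11111 = 0.027778, 1/4 · 0.81 = 0.2025, 1/4 · 0.69444 = 0.17361, 1/4 · 0.66942 = 0.16736; these sum to 0.57124.
Therefore the posterior P(urn B | data) = (0.2025) / (0.57124) = 0.35449.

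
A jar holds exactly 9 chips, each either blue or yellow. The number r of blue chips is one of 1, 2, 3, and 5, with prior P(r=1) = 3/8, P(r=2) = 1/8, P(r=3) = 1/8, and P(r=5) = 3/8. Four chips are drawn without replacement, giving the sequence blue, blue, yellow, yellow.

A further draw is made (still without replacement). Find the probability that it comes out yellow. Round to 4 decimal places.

0.5244

The likelihood of the observed sequence under each hypothesis: P(data | r = 1) = (1/9)(0/8) = 0; P(data | r = 2) = (2/9)(1/8)(7/7)(6/6) = 0.027778; P(data | r = 3) = (3/9)(2/8)(6/7)(5/6) = 0.059524; P(data | r = 5) = (5/9)(4/8)(4/7)(3/6) = 0.079365.
Weighting by the prior gives 3/8 · 0 = 0, 1/8 · 0.027778 = 0.0034722, 1/8 · 0.059524 = 0.0074405, 3/8 · 0.079365 = 0.029762; with total 0.040675.
Normalising, the posterior is P(r = 1 | data) = 0, P(r = 2 | data) = 0.085366, P(r = 3 | data) = 0.18293, P(r = 5 | data) = 0.73171.
Averaging over the posterior, P(yellow next | data) = (1)(0.085366) + (4/5)(0.18293) + (2/5)(0.73171) = 0.52439.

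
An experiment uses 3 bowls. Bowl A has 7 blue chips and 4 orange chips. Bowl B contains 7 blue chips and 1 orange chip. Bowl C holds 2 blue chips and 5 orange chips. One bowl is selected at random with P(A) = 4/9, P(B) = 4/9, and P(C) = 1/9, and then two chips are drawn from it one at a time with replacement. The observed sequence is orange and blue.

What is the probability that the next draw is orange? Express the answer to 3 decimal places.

Compute the likelihood of the observed sequence for each case: P(data | bowl A) = (4/11)(7/11) = 0.2314; P(data | bowl B) = (1/8)(7/8) = 0.10938; P(data | bowl C) = (5/7)(2/7) = 0.20408.
Weighting by the prior gives 4/9 · 0.2314 = 0.10285, 4/9 · 0.10938 = 0.048611, 1/9 · 0.20408 = 0.022676; summing to 0.17413.
Dividing through by the total gives posterior P(bowl A | data) = 0.59062, P(bowl B | data) = 0.27916, P(bowl C | data) = 0.13022.
So P(orange next | data) = Σ P(orange next | H) P(H | data) = (4/11)(0.59062) + (1/8)(0.27916) + (5/7)(0.13022) = 0.34268.

0.343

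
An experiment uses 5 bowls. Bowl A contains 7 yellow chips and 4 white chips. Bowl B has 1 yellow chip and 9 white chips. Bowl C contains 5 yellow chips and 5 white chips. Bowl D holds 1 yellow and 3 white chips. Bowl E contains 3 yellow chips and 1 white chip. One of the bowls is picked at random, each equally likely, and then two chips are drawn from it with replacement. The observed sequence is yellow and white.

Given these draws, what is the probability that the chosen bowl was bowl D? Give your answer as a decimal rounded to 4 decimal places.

0.1981

For each hypothesis, P(data | H) works out to: P(data | bowl A) = (7/11)(4/11) = 0.2314; P(data | bowl B) = (1/10)(9/10) = 0.09; P(data | bowl C) = (5/10)(5/10) = 0.25; P(data | bowl D) = (1/4)(3/4) = 0.1875; P(data | bowl E) = (3/4)(1/4) = 0.1875.
Multiplying each by its prior: 1/5 · 0.2314 = 0.046281, 1/5 · 0.09 = 0.018, 1/5 · 0.25 = 0.05, 1/5 · 0.1875 = 0.0375, 1/5 · 0.1875 = 0.0375; with total 0.18928.
Therefore the posterior P(bowl D | data) = (0.0375) / (0.18928) = 0.19812.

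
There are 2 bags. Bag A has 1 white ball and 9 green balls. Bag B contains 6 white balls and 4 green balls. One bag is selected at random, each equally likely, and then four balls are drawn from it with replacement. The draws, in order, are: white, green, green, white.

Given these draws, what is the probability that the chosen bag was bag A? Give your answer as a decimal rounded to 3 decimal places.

Under each hypothesis, the probability of the observed sequence is: P(data | bag A) = (1/10)(9/10)(9/10)(1/10) = 0.0081; P(data | bag B) = (6/10)(4/10)(4/10)(6/10) = 0.0576.
Weighting by the prior gives 1/2 · 0.0081 = 0.00405, 1/2 · 0.0576 = 0.0288; these sum to 0.03285.
By Bayes' rule, P(bag A | data) = (0.00405) / (0.03285) = 0.12329.

0.123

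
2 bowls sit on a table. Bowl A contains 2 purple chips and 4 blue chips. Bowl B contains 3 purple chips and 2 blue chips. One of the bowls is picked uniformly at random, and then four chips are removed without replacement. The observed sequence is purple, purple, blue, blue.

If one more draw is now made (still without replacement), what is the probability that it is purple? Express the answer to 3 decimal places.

0.600

Compute the likelihood of the observed sequence for each case: P(data | bowl A) = (2/6)(1/5)(4/4)(3/3) = 1/15; P(data | bowl B) = (3/5)(2/4)(2/3)(1/2) = 1/10.
Multiplying each by its prior: 1/2 · 1/15 = 1/30, 1/2 · 1/10 = 1/20; these sum to 1/12.
Dividing through by the total gives posterior P(bowl A | data) = 2/5, P(bowl B | data) = 3/5.
The predictive probability is P(purple next | data) = (0)(2/5) + (1)(3/5) = 3/5.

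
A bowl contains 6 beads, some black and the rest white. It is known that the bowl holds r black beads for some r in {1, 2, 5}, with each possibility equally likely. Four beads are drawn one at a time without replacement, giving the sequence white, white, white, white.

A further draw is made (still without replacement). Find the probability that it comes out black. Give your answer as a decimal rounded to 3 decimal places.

Compute the likelihood of the observed sequence for each case: P(data | r = 1) = (5/6)(4/5)(3/4)(2/3) = 1/3; P(data | r = 2) = (4/6)(3/5)(2/4)(1/3) = 1/15; P(data | r = 5) = (1/6)(0/5) = 0.
Multiplying each by its prior: 1/3 · 1/3 = 1/9, 1/3 · 1/15 = 1/45, 1/3 · 0 = 0; summing to 2/15.
Dividing through by the total gives posterior P(r = 1 | data) = 5/6, P(r = 2 | data) = 1/6, P(r = 5 | data) = 0.
So P(black next | data) = Σ P(black next | H) P(H | data) = (1/2)(5/6) + (1)(1/6) = 7/12.

0.583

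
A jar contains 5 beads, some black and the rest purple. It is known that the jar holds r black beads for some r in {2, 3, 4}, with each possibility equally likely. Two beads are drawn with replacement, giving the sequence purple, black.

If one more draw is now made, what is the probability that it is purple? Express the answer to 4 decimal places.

Compute the likelihood of the observed sequence for each case: P(data | r = 2) = (3/5)(2/5) = 6/25; P(data | r = 3) = (2/5)(3/5) = 6/25; P(data | r = 4) = (1/5)(4/5) = 4/25.
Multiplying each by its prior: 1/3 · 6/25 = 2/25, 1/3 · 6/25 = 2/25, 1/3 · 4/25 = 4/75; with total 16/75.
Dividing through by the total gives posterior P(r = 2 | data) = 3/8, P(r = 3 | data) = 3/8, P(r = 4 | data) = 1/4.
Averaging over the posterior, P(purple next | data) = (3/5)(3/8) + (2/5)(3/8) + (1/5)(1/4) = 17/40.

0.4250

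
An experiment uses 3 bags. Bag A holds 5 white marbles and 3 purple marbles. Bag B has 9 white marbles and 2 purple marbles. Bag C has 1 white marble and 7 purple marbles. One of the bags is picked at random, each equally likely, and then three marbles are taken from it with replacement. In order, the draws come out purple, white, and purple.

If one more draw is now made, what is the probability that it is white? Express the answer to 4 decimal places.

0.4226

Compute the likelihood of the observed sequence for each case: P(data | bag A) = (3/8)(5/8)(3/8) = 0.087891; P(data | bag B) = (2/11)(9/11)(2/11) = 0.027047; P(data | bag C) = (7/8)(1/8)(7/8) = 0.095703.
Multiplying each by its prior: 1/3 · 0.087891 = 0.029297, 1/3 · 0.027047 = 0.0090158, 1/3 · 0.095703 = 0.031901; these sum to 0.070214.
Dividing through by the total gives posterior P(bag A | data) = 0.41725, P(bag B | data) = 0.1284, P(bag C | data) = 0.45434.
So P(white next | data) = Σ P(white next | H) P(H | data) = (5/8)(0.41725) + (9/11)(0.1284) + (1/8)(0.45434) = 0.42263.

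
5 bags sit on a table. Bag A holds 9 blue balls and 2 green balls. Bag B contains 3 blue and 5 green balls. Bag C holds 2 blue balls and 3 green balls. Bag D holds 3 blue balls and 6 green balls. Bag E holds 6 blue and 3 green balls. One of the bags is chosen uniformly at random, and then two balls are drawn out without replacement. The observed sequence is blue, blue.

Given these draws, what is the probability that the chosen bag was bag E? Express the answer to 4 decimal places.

0.3060

The likelihood of the observed sequence under each hypothesis: P(data | bag A) = (9/11)(8/10) = 0.65455; P(data | bag B) = (3/8)(2/7) = 0.10714; P(data | bag C) = (2/5)(1/4) = 0.1; P(data | bag D) = (3/9)(2/8) = 0.083333; P(data | bag E) = (6/9)(5/8) = 0.41667.
The prior-weighted likelihoods are 1/5 · 0.65455 = 0.13091, 1/5 · 0.10714 = 0.021429, 1/5 · 0.1 = 0.02, 1/5 · 0.083333 = 0.016667, 1/5 · 0.41667 = 0.083333; summing to 0.27234.
Hence P(bag E | data) = (0.083333) / (0.27234) = 0.30599.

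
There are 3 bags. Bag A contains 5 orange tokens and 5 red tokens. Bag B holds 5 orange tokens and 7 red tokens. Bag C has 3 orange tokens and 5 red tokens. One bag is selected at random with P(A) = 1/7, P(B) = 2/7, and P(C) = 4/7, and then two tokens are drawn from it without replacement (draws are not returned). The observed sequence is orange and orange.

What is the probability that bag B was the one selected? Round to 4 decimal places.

0.3177

Compute the likelihood of the observed sequence for each case: P(data | bag A) = (5/10)(4/9) = 0.22222; P(data | bag B) = (5/12)(4/11) = 0.15152; P(data | bag C) = (3/8)(2/7) = 0.10714.
Weighting by the prior gives 1/7 · 0.22222 = 0.031746, 2/7 · 0.15152 = 0.04329, 4/7 · 0.10714 = 0.061224; summing to 0.13626.
By Bayes' rule, P(bag B | data) = (0.04329) / (0.13626) = 0.3177.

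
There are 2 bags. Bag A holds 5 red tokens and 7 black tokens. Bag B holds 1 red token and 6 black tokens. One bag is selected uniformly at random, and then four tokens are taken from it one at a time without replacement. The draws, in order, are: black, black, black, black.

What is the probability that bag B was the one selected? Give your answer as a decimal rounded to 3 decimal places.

The likelihood of the observed sequence under each hypothesis: P(data | bag A) = (7/12)(6/11)(5/10)(4/9) = 7/99; P(data | bag B) = (6/7)(5/6)(4/5)(3/4) = 3/7.
Weighting by the prior gives 1/2 · 7/99 = 7/198, 1/2 · 3/7 = 3/14; these sum to 173/693.
So P(bag B | data) = (3/14) / (173/693) = 297/346.

0.858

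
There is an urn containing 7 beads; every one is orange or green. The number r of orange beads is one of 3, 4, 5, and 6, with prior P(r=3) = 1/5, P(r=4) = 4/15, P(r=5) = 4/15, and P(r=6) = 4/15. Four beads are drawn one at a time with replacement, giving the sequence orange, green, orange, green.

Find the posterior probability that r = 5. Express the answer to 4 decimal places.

0.2577

Compute the likelihood of the observed sequence for each case: P(data | r = 3) = (3/7)(4/7)(3/7)(4/7) = 0.059975; P(data | r = 4) = (4/7)(3/7)(4/7)(3/7) = 0.059975; P(data | r = 5) = (5/7)(2/7)(5/7)(2/7) = 0.041649; P(data | r = 6) = (6/7)(1/7)(6/7)(1/7) = 0.014994.
Multiplying each by its prior: 1/5 · 0.059975 = 0.011995, 4/15 · 0.059975 = 0.015993, 4/15 · 0.041649 = 0.011106, 4/15 · 0.014994 = 0.0039983; these sum to 0.043093.
By Bayes' rule, P(r = 5 | data) = (0.011106) / (0.043093) = 0.25773.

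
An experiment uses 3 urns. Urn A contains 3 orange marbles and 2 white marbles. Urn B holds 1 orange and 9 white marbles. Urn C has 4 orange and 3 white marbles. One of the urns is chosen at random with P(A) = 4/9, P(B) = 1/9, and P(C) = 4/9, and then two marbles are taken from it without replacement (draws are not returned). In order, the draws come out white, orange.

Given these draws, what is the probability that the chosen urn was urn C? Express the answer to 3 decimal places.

Under each hypothesis, the probability of the observed sequence is: P(data | urn A) = (2/5)(3/4) = 3/10; P(data | urn B) = (9/10)(1/9) = 1/10; P(data | urn C) = (3/7)(4/6) = 2/7.
The prior-weighted likelihoods are 4/9 · 3/10 = 2/15, 1/9 · 1/10 = 1/90, 4/9 · 2/7 = 8/63; with total 19/70.
Therefore the posterior P(urn C | data) = (8/63) / (19/70) = 80/171.

0.468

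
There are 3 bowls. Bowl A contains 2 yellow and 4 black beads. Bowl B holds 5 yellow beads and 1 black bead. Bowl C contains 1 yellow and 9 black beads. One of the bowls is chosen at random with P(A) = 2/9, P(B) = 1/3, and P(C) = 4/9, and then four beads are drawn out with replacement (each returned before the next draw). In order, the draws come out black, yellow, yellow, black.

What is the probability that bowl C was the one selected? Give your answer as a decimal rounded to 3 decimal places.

0.171

Under each hypothesis, the probability of the observed sequence is: P(data | bowl A) = (4/6)(2/6)(2/6)(4/6) = 0.049383; P(data | bowl B) = (1/6)(5/6)(5/6)(1/6) = 0.01929; P(data | bowl C) = (9/10)(1/10)(1/10)(9/10) = 0.0081.
The prior-weighted likelihoods are 2/9 · 0.049383 = 0.010974, 1/3 · 0.01929 = 0.00643, 4/9 · 0.0081 = 0.0036; summing to 0.021004.
So P(bowl C | data) = (0.0036) / (0.021004) = 0.1714.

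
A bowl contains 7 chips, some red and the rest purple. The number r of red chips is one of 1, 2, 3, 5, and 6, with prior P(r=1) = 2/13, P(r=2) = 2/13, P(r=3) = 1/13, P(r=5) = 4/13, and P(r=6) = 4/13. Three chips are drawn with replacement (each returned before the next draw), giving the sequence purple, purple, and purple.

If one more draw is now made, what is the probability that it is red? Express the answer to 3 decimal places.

The likelihood of the observed sequence under each hypothesis: P(data | r = 1) = (6/7)(6/7)(6/7) = 0.62974; P(data | r = 2) = (5/7)(5/7)(5/7) = 0.36443; P(data | r = 3) = (4/7)(4/7)(4/7) = 0.18659; P(data | r = 5) = (2/7)(2/7)(2/7) = 0.023324; P(data | r = 6) = (1/7)(1/7)(1/7) = 0.0029155.
The prior-weighted likelihoods are 2/13 · 0.62974 = 0.096883, 2/13 · 0.36443 = 0.056066, 1/13 · 0.18659 = 0.014353, 4/13 · 0.023324 = 0.0071765, 4/13 · 0.0029155 = 0.00089706; summing to 0.17538.
Dividing through by the total gives posterior P(r = 1 | data) = 0.55243, P(r = 2 | data) = 0.31969, P(r = 3 | data) = 0.081841, P(r = 5 | data) = 0.040921, P(r = 6 | data) = 0.0051151.
The predictive probability is P(red next | data) = (1/7)(0.55243) + (2/7)(0.31969) + (3/7)(0.081841) + (5/7)(0.040921) + (6/7)(0.0051151) = 0.23895.

0.239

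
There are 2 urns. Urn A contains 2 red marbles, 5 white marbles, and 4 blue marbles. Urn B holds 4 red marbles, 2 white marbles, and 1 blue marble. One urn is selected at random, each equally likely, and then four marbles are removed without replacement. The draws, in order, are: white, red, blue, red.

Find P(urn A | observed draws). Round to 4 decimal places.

0.1502

For each hypothesis, P(data | H) works out to: P(data | urn A) = (5/11)(2/10)(4/9)(1/8) = 0.0050505; P(data | urn B) = (2/7)(4/6)(1/5)(3/4) = 0.028571.
The prior-weighted likelihoods are 1/2 · 0.0050505 = 0.0025253, 1/2 · 0.028571 = 0.014286; summing to 0.016811.
Hence P(urn A | data) = (0.0025253) / (0.016811) = 0.15021.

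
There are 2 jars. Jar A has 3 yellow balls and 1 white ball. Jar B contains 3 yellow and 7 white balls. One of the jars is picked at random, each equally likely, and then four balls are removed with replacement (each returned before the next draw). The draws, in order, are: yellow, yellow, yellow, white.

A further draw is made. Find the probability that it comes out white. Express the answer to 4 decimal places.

For each hypothesis, P(data | H) works out to: P(data | jar A) = (3/4)(3/4)(3/4)(1/4) = 0.10547; P(data | jar B) = (3/10)(3/10)(3/10)(7/10) = 0.0189.
The prior-weighted likelihoods are 1/2 · 0.10547 = 0.052734, 1/2 · 0.0189 = 0.00945; with total 0.062184.
The posterior is then P(jar A | data) = 0.84803, P(jar B | data) = 0.15197.
The predictive probability is P(white next | data) = (1/4)(0.84803) + (7/10)(0.15197) = 0.31839.

0.3184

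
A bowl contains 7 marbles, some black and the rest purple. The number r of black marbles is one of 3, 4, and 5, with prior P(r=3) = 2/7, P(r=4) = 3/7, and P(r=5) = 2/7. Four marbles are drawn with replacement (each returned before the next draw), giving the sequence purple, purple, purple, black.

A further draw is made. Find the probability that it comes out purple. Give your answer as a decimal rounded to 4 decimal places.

Under each hypothesis, the probability of the observed sequence is: P(data | r = 3) = (4/7)(4/7)(4/7)(3/7) = 0.079967; P(data | r = 4) = (3/7)(3/7)(3/7)(4/7) = 0.044981; P(data | r = 5) = (2/7)(2/7)(2/7)(5/7) = 0.01666.
The prior-weighted likelihoods are 2/7 · 0.079967 = 0.022848, 3/7 · 0.044981 = 0.019278, 2/7 · 0.01666 = 0.0047599; these sum to 0.046885.
The posterior is then P(r = 3 | data) = 0.48731, P(r = 4 | data) = 0.41117, P(r = 5 | data) = 0.10152.
So P(purple next | data) = Σ P(purple next | H) P(H | data) = (4/7)(0.48731) + (3/7)(0.41117) + (2/7)(0.10152) = 0.48368.

0.4837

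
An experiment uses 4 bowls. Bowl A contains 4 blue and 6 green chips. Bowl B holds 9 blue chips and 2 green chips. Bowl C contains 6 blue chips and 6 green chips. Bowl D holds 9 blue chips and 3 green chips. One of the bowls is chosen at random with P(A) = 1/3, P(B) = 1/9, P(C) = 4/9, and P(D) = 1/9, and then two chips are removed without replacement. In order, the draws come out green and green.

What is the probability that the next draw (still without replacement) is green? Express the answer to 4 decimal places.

For each hypothesis, P(data | H) works out to: P(data | bowl A) = (6/10)(5/9) = 1/3; P(data | bowl B) = (2/11)(1/10) = 1/55; P(data | bowl C) = (6/12)(5/11) = 5/22; P(data | bowl D) = (3/12)(2/11) = 1/22.
The prior-weighted likelihoods are 1/3 · 1/3 = 1/9, 1/9 · 1/55 = 1/495, 4/9 · 5/22 = 10/99, 1/9 · 1/22 = 1/198; summing to 217/990.
The posterior is then P(bowl A | data) = 110/217, P(bowl B | data) = 2/217, P(bowl C | data) = 100/217, P(bowl D | data) = 5/217.
Averaging over the posterior, P(green next | data) = (1/2)(110/217) + (0)(2/217) + (2/5)(100/217) + (1/10)(5/217) = 191/434.

0.4401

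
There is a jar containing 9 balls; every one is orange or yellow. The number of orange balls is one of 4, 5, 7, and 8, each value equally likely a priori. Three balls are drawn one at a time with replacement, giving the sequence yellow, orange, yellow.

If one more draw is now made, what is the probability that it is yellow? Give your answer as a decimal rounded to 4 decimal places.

0.4547

Under each hypothesis, the probability of the observed sequence is: P(data | r = 4) = (5/9)(4/9)(5/9) = 100/729; P(data | r = 5) = (4/9)(5/9)(4/9) = 80/729; P(data | r = 7) = (2/9)(7/9)(2/9) = 28/729; P(data | r = 8) = (1/9)(8/9)(1/9) = 8/729.
Multiplying each by its prior: 1/4 · 100/729 = 25/729, 1/4 · 80/729 = 20/729, 1/4 · 28/729 = 7/729, 1/4 · 8/729 = 2/729; summing to 2/27.
Dividing through by the total gives posterior P(r = 4 | data) = 25/54, P(r = 5 | data) = 10/27, P(r = 7 | data) = 7/54, P(r = 8 | data) = 1/27.
Averaging over the posterior, P(yellow next | data) = (5/9)(25/54) + (4/9)(10/27) + (2/9)(7/54) + (1/9)(1/27) = 221/486.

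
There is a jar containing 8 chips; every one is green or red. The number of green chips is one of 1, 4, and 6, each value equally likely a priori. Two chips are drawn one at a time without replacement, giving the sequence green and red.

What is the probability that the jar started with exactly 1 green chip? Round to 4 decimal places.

The likelihood of the observed sequence under each hypothesis: P(data | r = 1) = (1/8)(7/7) = 1/8; P(data | r = 4) = (4/8)(4/7) = 2/7; P(data | r = 6) = (6/8)(2/7) = 3/14.
Weighting by the prior gives 1/3 · 1/8 = 1/24, 1/3 · 2/7 = 2/21, 1/3 · 3/14 = 1/14; these sum to 5/24.
By Bayes' rule, P(r = 1 | data) = (1/24) / (5/24) = 1/5.

0.2000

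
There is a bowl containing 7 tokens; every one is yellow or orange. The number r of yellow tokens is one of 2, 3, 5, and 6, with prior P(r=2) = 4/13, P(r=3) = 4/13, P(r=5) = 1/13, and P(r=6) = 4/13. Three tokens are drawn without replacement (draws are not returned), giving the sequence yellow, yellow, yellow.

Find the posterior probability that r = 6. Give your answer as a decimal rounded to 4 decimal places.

0.8511

Compute the likelihood of the observed sequence for each case: P(data | r = 2) = (2/7)(1/6)(0/5) = 0; P(data | r = 3) = (3/7)(2/6)(1/5) = 1/35; P(data | r = 5) = (5/7)(4/6)(3/5) = 2/7; P(data | r = 6) = (6/7)(5/6)(4/5) = 4/7.
Weighting by the prior gives 4/13 · 0 = 0, 4/13 · 1/35 = 4/455, 1/13 · 2/7 = 2/91, 4/13 · 4/7 = 16/91; with total 94/455.
Hence P(r = 6 | data) = (16/91) / (94/455) = 40/47.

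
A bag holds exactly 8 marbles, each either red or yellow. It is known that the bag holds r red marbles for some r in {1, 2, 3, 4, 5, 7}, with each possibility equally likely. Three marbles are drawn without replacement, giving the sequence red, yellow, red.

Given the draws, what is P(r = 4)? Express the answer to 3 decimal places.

0.250

Under each hypothesis, the probability of the observed sequence is: P(data | r = 1) = (1/8)(7/7)(0/6) = 0; P(data | r = 2) = (2/8)(6/7)(1/6) = 1/28; P(data | r = 3) = (3/8)(5/7)(2/6) = 5/56; P(data | r = 4) = (4/8)(4/7)(3/6) = 1/7; P(data | r = 5) = (5/8)(3/7)(4/6) = 5/28; P(data | r = 7) = (7/8)(1/7)(6/6) = 1/8.
Weighting by the prior gives 1/6 · 0 = 0, 1/6 · 1/28 = 1/168, 1/6 · 5/56 = 5/336, 1/6 · 1/7 = 1/42, 1/6 · 5/28 = 5/168, 1/6 · 1/8 = 1/48; summing to 2/21.
By Bayes' rule, P(r = 4 | data) = (1/42) / (2/21) = 1/4.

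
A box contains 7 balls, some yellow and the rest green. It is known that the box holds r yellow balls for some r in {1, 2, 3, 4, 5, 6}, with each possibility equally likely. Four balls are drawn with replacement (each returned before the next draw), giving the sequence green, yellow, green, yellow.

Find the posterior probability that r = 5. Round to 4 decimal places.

0.1786

Compute the likelihood of the observed sequence for each case: P(data | r = 1) = (6/7)(1/7)(6/7)(1/7) = 0.014994; P(data | r = 2) = (5/7)(2/7)(5/7)(2/7) = 0.041649; P(data | r = 3) = (4/7)(3/7)(4/7)(3/7) = 0.059975; P(data | r = 4) = (3/7)(4/7)(3/7)(4/7) = 0.059975; P(data | r = 5) = (2/7)(5/7)(2/7)(5/7) = 0.041649; P(data | r = 6) = (1/7)(6/7)(1/7)(6/7) = 0.014994.
The prior-weighted likelihoods are 1/6 · 0.014994 = 0.002499, 1/6 · 0.041649 = 0.0069416, 1/6 · 0.059975 = 0.0099958, 1/6 · 0.059975 = 0.0099958, 1/6 · 0.041649 = 0.0069416, 1/6 · 0.014994 = 0.002499; summing to 0.038873.
By Bayes' rule, P(r = 5 | data) = (0.0069416) / (0.038873) = 0.17857.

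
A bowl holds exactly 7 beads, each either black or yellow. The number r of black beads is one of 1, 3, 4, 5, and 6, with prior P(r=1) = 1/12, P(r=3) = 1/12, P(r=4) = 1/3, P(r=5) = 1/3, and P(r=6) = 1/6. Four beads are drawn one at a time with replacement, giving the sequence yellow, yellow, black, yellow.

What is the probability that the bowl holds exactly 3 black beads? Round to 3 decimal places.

Compute the likelihood of the observed sequence for each case: P(data | r = 1) = (6/7)(6/7)(1/7)(6/7) = 0.089963; P(data | r = 3) = (4/7)(4/7)(3/7)(4/7) = 0.079967; P(data | r = 4) = (3/7)(3/7)(4/7)(3/7) = 0.044981; P(data | r = 5) = (2/7)(2/7)(5/7)(2/7) = 0.01666; P(data | r = 6) = (1/7)(1/7)(6/7)(1/7) = 0.002499.
Multiplying each by its prior: 1/12 · 0.089963 = 0.0074969, 1/12 · 0.079967 = 0.0066639, 1/3 · 0.044981 = 0.014994, 1/3 · 0.01666 = 0.0055532, 1/6 · 0.002499 = 0.00041649; with total 0.035124.
So P(r = 3 | data) = (0.0066639) / (0.035124) = 0.18972.

0.190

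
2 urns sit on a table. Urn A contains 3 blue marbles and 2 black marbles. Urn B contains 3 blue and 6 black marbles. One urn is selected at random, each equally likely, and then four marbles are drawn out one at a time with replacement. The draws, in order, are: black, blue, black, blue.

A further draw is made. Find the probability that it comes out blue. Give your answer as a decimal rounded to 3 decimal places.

For each hypothesis, P(data | H) works out to: P(data | urn A) = (2/5)(3/5)(2/5)(3/5) = 0.0576; P(data | urn B) = (6/9)(3/9)(6/9)(3/9) = 0.049383.
Weighting by the prior gives 1/2 · 0.0576 = 0.0288, 1/2 · 0.049383 = 0.024691; with total 0.053491.
Normalising, the posterior is P(urn A | data) = 0.5384, P(urn B | data) = 0.4616.
The predictive probability is P(blue next | data) = (3/5)(0.5384) + (1/3)(0.4616) = 0.47691.

0.477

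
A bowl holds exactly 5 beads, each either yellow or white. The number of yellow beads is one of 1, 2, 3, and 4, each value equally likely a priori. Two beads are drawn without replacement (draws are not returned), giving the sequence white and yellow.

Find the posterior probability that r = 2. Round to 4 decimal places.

0.3000

Compute the likelihood of the observed sequence for each case: P(data | r = 1) = (4/5)(1/4) = 1/5; P(data | r = 2) = (3/5)(2/4) = 3/10; P(data | r = 3) = (2/5)(3/4) = 3/10; P(data | r = 4) = (1/5)(4/4) = 1/5.
The prior-weighted likelihoods are 1/4 · 1/5 = 1/20, 1/4 · 3/10 = 3/40, 1/4 · 3/10 = 3/40, 1/4 · 1/5 = 1/20; these sum to 1/4.
Hence P(r = 2 | data) = (3/40) / (1/4) = 3/10.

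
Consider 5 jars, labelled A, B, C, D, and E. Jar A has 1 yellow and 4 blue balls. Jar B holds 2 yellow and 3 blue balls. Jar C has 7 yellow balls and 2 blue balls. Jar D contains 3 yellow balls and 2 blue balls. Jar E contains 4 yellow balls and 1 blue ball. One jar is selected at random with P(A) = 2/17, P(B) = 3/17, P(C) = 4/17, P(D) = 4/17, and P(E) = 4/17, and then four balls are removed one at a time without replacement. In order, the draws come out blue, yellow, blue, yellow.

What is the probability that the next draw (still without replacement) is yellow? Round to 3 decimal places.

Under each hypothesis, the probability of the observed sequence is: P(data | jar A) = (4/5)(1/4)(3/3)(0/2) = 0; P(data | jar B) = (3/5)(2/4)(2/3)(1/2) = 0.1; P(data | jar C) = (2/9)(7/8)(1/7)(6/6) = 0.027778; P(data | jar D) = (2/5)(3/4)(1/3)(2/2) = 0.1; P(data | jar E) = (1/5)(4/4)(0/3) = 0.
Multiplying each by its prior: 2/17 · 0 = 0, 3/17 · 0.1 = 0.017647, 4/17 · 0.027778 = 0.0065359, 4/17 · 0.1 = 0.023529, 4/17 · 0 = 0; these sum to 0.047712.
Dividing through by the total gives posterior P(jar A | data) = 0, P(jar B | data) = 0.36986, P(jar C | data) = 0.13699, P(jar D | data) = 0.49315, P(jar E | data) = 0.
So P(yellow next | data) = Σ P(yellow next | H) P(H | data) = (0)(0.36986) + (1)(0.13699) + (1)(0.49315) = 0.63014.

0.630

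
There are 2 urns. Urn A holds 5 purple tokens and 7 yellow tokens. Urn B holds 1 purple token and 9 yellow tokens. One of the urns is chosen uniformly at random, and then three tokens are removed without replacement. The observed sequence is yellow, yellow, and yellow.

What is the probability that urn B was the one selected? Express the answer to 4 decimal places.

0.8148

The likelihood of the observed sequence under each hypothesis: P(data | urn A) = (7/12)(6/11)(5/10) = 7/44; P(data | urn B) = (9/10)(8/9)(7/8) = 7/10.
Multiplying each by its prior: 1/2 · 7/44 = 7/88, 1/2 · 7/10 = 7/20; with total 189/440.
Therefore the posterior P(urn B | data) = (7/20) / (189/440) = 22/27.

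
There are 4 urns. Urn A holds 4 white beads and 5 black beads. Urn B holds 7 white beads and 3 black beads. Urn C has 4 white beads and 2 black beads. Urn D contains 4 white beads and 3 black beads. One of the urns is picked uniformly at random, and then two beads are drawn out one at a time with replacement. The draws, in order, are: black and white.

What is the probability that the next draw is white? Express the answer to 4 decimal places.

For each hypothesis, P(data | H) works out to: P(data | urn A) = (5/9)(4/9) = 0.24691; P(data | urn B) = (3/10)(7/10) = 0.21; P(data | urn C) = (2/6)(4/6) = 0.22222; P(data | urn D) = (3/7)(4/7) = 0.2449.
Multiplying each by its prior: 1/4 · 0.24691 = 0.061728, 1/4 · 0.21 = 0.0525, 1/4 · 0.22222 = 0.055556, 1/4 · 0.2449 = 0.061224; these sum to 0.23101.
Dividing through by the total gives posterior P(urn A | data) = 0.26721, P(urn B | data) = 0.22726, P(urn C | data) = 0.24049, P(urn D | data) = 0.26503.
Averaging over the posterior, P(white next | data) = (4/9)(0.26721) + (7/10)(0.22726) + (2/3)(0.24049) + (4/7)(0.26503) = 0.58962.

0.5896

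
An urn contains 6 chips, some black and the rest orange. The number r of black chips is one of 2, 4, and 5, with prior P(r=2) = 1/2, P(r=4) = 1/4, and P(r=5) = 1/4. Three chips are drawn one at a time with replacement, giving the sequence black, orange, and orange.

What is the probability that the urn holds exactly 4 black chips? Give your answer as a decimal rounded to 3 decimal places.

Under each hypothesis, the probability of the observed sequence is: P(data | r = 2) = (2/6)(4/6)(4/6) = 4/27; P(data | r = 4) = (4/6)(2/6)(2/6) = 2/27; P(data | r = 5) = (5/6)(1/6)(1/6) = 5/216.
The prior-weighted likelihoods are 1/2 · 4/27 = 2/27, 1/4 · 2/27 = 1/54, 1/4 · 5/216 = 5/864; summing to 85/864.
Therefore the posterior P(r = 4 | data) = (1/54) / (85/864) = 16/85.

0.188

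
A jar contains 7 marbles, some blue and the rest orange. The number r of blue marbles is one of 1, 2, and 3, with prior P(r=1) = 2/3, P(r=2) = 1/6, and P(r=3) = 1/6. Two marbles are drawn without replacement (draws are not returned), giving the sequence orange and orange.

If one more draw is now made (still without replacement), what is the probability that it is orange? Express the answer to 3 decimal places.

Compute the likelihood of the observed sequence for each case: P(data | r = 1) = (6/7)(5/6) = 5/7; P(data | r = 2) = (5/7)(4/6) = 10/21; P(data | r = 3) = (4/7)(3/6) = 2/7.
The prior-weighted likelihoods are 2/3 · 5/7 = 10/21, 1/6 · 10/21 = 5/63, 1/6 · 2/7 = 1/21; these sum to 38/63.
Dividing through by the total gives posterior P(r = 1 | data) = 15/19, P(r = 2 | data) = 5/38, P(r = 3 | data) = 3/38.
So P(orange next | data) = Σ P(orange next | H) P(H | data) = (4/5)(15/19) + (3/5)(5/38) + (2/5)(3/38) = 141/190.

0.742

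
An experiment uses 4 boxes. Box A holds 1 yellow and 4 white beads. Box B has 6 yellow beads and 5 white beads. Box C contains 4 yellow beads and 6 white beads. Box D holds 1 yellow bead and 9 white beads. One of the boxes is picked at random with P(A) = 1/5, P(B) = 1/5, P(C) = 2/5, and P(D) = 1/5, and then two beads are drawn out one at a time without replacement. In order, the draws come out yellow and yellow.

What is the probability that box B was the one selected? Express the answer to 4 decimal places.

Compute the likelihood of the observed sequence for each case: P(data | box A) = (1/5)(0/4) = 0; P(data | box B) = (6/11)(5/10) = 3/11; P(data | box C) = (4/10)(3/9) = 2/15; P(data | box D) = (1/10)(0/9) = 0.
Weighting by the prior gives 1/5 · 0 = 0, 1/5 · 3/11 = 3/55, 2/5 · 2/15 = 4/75, 1/5 · 0 = 0; summing to 89/825.
By Bayes' rule, P(box B | data) = (3/55) / (89/825) = 45/89.

0.5056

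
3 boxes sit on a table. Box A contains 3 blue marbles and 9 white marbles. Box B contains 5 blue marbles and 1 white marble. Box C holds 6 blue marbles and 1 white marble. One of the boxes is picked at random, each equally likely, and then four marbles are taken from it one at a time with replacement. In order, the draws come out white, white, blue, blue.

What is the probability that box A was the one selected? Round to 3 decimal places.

0.506

The likelihood of the observed sequence under each hypothesis: P(data | box A) = (9/12)(9/12)(3/12)(3/12) = 0.035156; P(data | box B) = (1/6)(1/6)(5/6)(5/6) = 0.01929; P(data | box C) = (1/7)(1/7)(6/7)(6/7) = 0.014994.
Weighting by the prior gives 1/3 · 0.035156 = 0.011719, 1/3 · 0.01929 = 0.00643, 1/3 · 0.014994 = 0.0049979; with total 0.023147.
By Bayes' rule, P(box A | data) = (0.011719) / (0.023147) = 0.50628.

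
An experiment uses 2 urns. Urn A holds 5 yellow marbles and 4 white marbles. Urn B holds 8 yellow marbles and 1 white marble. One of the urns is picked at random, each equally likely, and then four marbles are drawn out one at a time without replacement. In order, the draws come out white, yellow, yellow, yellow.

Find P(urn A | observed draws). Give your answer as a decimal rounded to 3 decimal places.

For each hypothesis, P(data | H) works out to: P(data | urn A) = (4/9)(5/8)(4/7)(3/6) = 5/63; P(data | urn B) = (1/9)(8/8)(7/7)(6/6) = 1/9.
Weighting by the prior gives 1/2 · 5/63 = 5/126, 1/2 · 1/9 = 1/18; with total 2/21.
So P(urn A | data) = (5/126) / (2/21) = 5/12.

0.417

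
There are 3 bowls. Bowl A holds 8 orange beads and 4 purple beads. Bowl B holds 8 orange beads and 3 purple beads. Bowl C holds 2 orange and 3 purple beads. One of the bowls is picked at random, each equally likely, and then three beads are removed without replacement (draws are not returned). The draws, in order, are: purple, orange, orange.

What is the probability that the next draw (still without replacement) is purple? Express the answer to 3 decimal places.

0.453

Under each hypothesis, the probability of the observed sequence is: P(data | bowl A) = (4/12)(8/11)(7/10) = 28/165; P(data | bowl B) = (3/11)(8/10)(7/9) = 28/165; P(data | bowl C) = (3/5)(2/4)(1/3) = 1/10.
Weighting by the prior gives 1/3 · 28/165 = 28/495, 1/3 · 28/165 = 28/495, 1/3 · 1/10 = 1/30; these sum to 29/198.
The posterior is then P(bowl A | data) = 56/145, P(bowl B | data) = 56/145, P(bowl C | data) = 33/145.
So P(purple next | data) = Σ P(purple next | H) P(H | data) = (1/3)(56/145) + (1/4)(56/145) + (1)(33/145) = 197/435.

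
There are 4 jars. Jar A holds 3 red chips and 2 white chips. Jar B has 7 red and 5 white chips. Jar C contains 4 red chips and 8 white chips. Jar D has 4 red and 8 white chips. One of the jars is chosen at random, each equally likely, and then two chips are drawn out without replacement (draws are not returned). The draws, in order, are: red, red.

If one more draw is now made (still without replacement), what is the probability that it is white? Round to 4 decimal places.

For each hypothesis, P(data | H) works out to: P(data | jar A) = (3/5)(2/4) = 3/10; P(data | jar B) = (7/12)(6/11) = 7/22; P(data | jar C) = (4/12)(3/11) = 1/11; P(data | jar D) = (4/12)(3/11) = 1/11.
Weighting by the prior gives 1/4 · 3/10 = 3/40, 1/4 · 7/22 = 7/88, 1/4 · 1/11 = 1/44, 1/4 · 1/11 = 1/44; these sum to 1/5.
The posterior is then P(jar A | data) = 3/8, P(jar B | data) = 35/88, P(jar C | data) = 5/44, P(jar D | data) = 5/44.
Averaging over the posterior, P(white next | data) = (2/3)(3/8) + (1/2)(35/88) + (4/5)(5/44) + (4/5)(5/44) = 111/176.

0.6307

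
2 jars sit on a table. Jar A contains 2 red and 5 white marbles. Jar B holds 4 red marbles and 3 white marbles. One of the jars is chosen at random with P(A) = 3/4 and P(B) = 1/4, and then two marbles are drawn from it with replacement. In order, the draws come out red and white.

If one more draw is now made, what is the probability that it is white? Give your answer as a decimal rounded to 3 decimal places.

0.633

For each hypothesis, P(data | H) works out to: P(data | jar A) = (2/7)(5/7) = 10/49; P(data | jar B) = (4/7)(3/7) = 12/49.
The prior-weighted likelihoods are 3/4 · 10/49 = 15/98, 1/4 · 12/49 = 3/49; with total 3/14.
The posterior is then P(jar A | data) = 5/7, P(jar B | data) = 2/7.
So P(white next | data) = Σ P(white next | H) P(H | data) = (5/7)(5/7) + (3/7)(2/7) = 31/49.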